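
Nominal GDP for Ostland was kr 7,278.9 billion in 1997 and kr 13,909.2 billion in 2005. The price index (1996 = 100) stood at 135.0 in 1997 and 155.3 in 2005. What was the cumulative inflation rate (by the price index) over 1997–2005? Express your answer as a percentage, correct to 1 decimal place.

15.0%

Price-level change = 155.3 / 135.0 − 1 = 0.1504.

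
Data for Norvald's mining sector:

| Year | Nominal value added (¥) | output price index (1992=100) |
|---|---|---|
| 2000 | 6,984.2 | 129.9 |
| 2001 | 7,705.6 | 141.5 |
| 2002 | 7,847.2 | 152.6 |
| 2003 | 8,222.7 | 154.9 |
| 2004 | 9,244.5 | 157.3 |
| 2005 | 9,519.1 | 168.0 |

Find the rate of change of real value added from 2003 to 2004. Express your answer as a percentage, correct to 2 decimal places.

10.71%

Real value added 2003 = 8222.7/1.549 = 5308.39.
Real value added 2004 = 9244.5/1.573 = 5876.99.
Change = 5876.99/5308.39 − 1 = 0.1071.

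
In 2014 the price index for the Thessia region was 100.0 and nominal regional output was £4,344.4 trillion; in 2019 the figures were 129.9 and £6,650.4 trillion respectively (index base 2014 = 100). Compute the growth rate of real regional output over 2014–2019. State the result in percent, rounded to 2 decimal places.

Deflate each year: 2014 → 4344.4/1.000 = 4344.40; 2019 → 6650.4/1.299 = 5119.63.
So real regional output changed by 5119.63/4344.40 − 1 = 0.1784, i.e. 17.84%.

17.84%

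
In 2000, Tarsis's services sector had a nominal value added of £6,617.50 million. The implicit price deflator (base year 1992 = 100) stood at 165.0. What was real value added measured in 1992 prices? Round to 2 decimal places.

Real value added = Nominal / (implicit price deflator/100) = 6617.50 / 1.650 = 4010.61.

£4,010.61 million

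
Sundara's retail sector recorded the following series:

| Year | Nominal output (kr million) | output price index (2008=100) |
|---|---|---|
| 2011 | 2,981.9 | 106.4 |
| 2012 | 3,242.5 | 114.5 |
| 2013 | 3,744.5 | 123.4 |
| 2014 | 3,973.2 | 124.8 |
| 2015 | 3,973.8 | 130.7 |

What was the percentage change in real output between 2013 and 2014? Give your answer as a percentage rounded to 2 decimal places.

4.92%

Real output 2013 = 3744.5/1.234 = 3034.44.
Real output 2014 = 3973.2/1.248 = 3183.65.
Change = 3183.65/3034.44 − 1 = 0.0492.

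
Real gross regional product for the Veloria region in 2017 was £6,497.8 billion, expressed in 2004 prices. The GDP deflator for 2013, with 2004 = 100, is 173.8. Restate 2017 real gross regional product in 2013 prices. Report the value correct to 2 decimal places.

Real gross regional product in 2013 prices = Real gross regional product in 2004 prices × (P_2013/P_2004) = 6497.8 × 1.738 = 11293.18.

£11,293.18 billion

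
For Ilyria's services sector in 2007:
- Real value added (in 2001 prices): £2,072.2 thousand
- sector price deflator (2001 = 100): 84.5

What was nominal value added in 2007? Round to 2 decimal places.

Nominal value added = Real × (sector price deflator/100) = 2072.2 × 0.845 = 1751.01.

£1,751.01 thousand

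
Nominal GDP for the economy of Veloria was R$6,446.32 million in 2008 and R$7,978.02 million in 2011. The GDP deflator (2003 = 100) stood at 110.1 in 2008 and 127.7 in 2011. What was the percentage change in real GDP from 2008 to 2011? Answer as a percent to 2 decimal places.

Real GDP 2008 = 6446.32 / 1.101 = 5854.97.
Real GDP 2011 = 7978.02 / 1.277 = 6247.47.
Real growth = 6247.47 / 5854.97 − 1 = 0.0670.

6.70%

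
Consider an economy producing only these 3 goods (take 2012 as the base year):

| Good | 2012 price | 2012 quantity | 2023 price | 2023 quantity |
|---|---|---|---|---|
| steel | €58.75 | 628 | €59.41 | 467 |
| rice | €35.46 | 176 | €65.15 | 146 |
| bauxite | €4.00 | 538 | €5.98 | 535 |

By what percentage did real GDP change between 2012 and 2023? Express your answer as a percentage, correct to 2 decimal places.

-23.26%

Real GDP 2012 = Nominal GDP 2012 = 58.75·628 + 35.46·176 + 4.00·538 = 45287.96.
Real GDP 2023 (at 2012 prices) = 58.75·467 + 35.46·146 + 4.00·535 = 34753.41.
Real growth = 34753.41/45287.96 − 1 = -0.2326.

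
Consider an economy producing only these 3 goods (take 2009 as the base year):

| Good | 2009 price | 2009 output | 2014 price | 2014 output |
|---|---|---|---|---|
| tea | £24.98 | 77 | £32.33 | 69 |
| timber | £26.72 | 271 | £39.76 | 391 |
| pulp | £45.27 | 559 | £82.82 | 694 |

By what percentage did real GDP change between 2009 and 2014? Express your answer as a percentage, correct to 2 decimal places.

26.45%

Real GDP 2009 = Nominal GDP 2009 = 24.98·77 + 26.72·271 + 45.27·559 = 34470.51.
Real GDP 2014 (at 2009 prices) = 24.98·69 + 26.72·391 + 45.27·694 = 43588.52.
Real growth = 43588.52/34470.51 − 1 = 0.2645.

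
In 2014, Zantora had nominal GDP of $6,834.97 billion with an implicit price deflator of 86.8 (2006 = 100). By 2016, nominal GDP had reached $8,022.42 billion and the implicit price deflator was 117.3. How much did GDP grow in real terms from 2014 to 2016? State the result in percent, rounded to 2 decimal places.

-13.15%

Deflate each year: 2014 → 6834.97/0.868 = 7874.39; 2016 → 8022.42/1.173 = 6839.23.
So real GDP changed by 6839.23/7874.39 − 1 = -0.1315, i.e. -13.15%.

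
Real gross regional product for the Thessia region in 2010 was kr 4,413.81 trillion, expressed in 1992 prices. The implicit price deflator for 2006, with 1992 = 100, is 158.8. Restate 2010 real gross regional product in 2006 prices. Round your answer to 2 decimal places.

kr 7,009.13 trillion

Real gross regional product in 2006 prices = Real gross regional product in 1992 prices × (P_2006/P_1992) = 4413.81 × 1.588 = 7009.13.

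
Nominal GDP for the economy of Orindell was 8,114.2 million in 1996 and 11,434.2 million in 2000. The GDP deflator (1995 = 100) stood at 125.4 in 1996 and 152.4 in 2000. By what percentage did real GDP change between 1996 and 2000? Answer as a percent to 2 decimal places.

Real GDP 1996 = 8114.2 / 1.254 = 6470.65.
Real GDP 2000 = 11434.2 / 1.524 = 7502.76.
Real growth = 7502.76 / 6470.65 − 1 = 0.1595.

15.95%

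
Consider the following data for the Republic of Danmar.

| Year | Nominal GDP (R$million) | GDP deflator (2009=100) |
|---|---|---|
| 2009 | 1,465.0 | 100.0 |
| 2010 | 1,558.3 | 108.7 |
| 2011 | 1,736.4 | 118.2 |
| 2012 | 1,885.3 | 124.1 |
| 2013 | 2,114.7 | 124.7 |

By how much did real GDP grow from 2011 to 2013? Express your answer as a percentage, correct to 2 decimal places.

15.44%

Real GDP 2011 = 1736.4/1.182 = 1469.04.
Real GDP 2013 = 2114.7/1.247 = 1695.83.
Change = 1695.83/1469.04 − 1 = 0.1544.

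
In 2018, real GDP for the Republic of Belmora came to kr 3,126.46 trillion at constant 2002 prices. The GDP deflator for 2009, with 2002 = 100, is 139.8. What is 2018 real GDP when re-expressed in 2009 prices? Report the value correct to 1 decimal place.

kr 4,370.8 trillion

Real GDP in 2009 prices = Real GDP in 2002 prices × (P_2009/P_2002) = 3126.46 × 1.398 = 4370.79.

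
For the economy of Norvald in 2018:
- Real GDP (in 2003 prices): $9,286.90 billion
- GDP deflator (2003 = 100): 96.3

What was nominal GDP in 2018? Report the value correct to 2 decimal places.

$8,943.28 billion

Nominal GDP = Real × (GDP deflator/100) = 9286.90 × 0.963 = 8943.28.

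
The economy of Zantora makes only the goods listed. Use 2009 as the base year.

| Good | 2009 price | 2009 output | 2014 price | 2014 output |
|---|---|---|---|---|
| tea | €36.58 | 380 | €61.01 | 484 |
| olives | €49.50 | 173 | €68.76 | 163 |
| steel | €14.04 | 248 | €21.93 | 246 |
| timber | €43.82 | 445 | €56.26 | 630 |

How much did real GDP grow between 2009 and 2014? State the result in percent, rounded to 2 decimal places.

25.06%

Real GDP 2009 = Nominal GDP 2009 = 36.58·380 + 49.50·173 + 14.04·248 + 43.82·445 = 45445.72.
Real GDP 2014 (at 2009 prices) = 36.58·484 + 49.50·163 + 14.04·246 + 43.82·630 = 56833.66.
Real growth = 56833.66/45445.72 − 1 = 0.2506.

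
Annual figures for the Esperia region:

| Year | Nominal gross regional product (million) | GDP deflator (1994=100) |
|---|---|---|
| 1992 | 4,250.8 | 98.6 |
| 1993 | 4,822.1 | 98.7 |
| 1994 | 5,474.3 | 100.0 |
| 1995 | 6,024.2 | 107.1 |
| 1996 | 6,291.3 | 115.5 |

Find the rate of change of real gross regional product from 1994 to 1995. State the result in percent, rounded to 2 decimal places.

Real gross regional product 1994 = 5474.3/1.000 = 5474.30.
Real gross regional product 1995 = 6024.2/1.071 = 5624.84.
Change = 5624.84/5474.30 − 1 = 0.0275.

2.75%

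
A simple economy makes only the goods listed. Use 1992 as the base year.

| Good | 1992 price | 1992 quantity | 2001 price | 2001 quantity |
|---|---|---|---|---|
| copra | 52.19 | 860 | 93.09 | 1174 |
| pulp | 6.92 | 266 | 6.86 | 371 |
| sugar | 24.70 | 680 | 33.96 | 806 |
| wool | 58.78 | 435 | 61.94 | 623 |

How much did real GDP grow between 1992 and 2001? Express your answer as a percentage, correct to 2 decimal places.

35.11%

Real GDP 1992 = Nominal GDP 1992 = 52.19·860 + 6.92·266 + 24.70·680 + 58.78·435 = 89089.42.
Real GDP 2001 (at 1992 prices) = 52.19·1174 + 6.92·371 + 24.70·806 + 58.78·623 = 120366.52.
Real growth = 120366.52/89089.42 − 1 = 0.3511.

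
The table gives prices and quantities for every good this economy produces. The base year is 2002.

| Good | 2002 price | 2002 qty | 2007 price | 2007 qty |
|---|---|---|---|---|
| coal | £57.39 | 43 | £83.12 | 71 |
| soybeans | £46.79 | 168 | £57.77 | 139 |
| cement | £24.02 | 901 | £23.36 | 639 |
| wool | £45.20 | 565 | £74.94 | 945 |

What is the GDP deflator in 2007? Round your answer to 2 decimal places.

145.21

Nominal GDP 2007 = 83.12·71 + 57.77·139 + 23.36·639 + 74.94·945 = 99676.89.
Real GDP 2007 (at 2002 prices) = 57.39·71 + 46.79·139 + 24.02·639 + 45.20·945 = 68641.28.
Deflator = Nominal/Real × 100 = 99676.89/68641.28 × 100 = 145.214.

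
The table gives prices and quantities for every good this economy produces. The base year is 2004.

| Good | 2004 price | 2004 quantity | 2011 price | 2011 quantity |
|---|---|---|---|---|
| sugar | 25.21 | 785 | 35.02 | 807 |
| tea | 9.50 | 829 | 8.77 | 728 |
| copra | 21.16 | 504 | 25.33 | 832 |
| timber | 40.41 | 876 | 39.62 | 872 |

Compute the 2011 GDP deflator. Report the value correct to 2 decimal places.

112.69

Nominal GDP 2011 = 35.02·807 + 8.77·728 + 25.33·832 + 39.62·872 = 90268.90.
Real GDP 2011 (at 2004 prices) = 25.21·807 + 9.50·728 + 21.16·832 + 40.41·872 = 80103.11.
Deflator = Nominal/Real × 100 = 90268.90/80103.11 × 100 = 112.691.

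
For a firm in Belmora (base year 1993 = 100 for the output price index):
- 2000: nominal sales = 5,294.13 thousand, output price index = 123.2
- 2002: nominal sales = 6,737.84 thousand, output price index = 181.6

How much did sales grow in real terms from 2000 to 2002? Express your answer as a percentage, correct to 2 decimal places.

-13.66%

Real sales 2000 = 5294.13 / 1.232 = 4297.18.
Real sales 2002 = 6737.84 / 1.816 = 3710.26.
Real growth = 3710.26 / 4297.18 − 1 = -0.1366.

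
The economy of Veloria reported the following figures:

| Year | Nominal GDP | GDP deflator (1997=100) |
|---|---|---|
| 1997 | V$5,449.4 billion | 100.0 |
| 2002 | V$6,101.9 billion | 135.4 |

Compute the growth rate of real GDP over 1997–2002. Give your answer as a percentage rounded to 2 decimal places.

-17.30%

Deflate each year: 1997 → 5449.4/1.000 = 5449.40; 2002 → 6101.9/1.354 = 4506.57.
So real GDP changed by 4506.57/5449.40 − 1 = -0.1730, i.e. -17.30%.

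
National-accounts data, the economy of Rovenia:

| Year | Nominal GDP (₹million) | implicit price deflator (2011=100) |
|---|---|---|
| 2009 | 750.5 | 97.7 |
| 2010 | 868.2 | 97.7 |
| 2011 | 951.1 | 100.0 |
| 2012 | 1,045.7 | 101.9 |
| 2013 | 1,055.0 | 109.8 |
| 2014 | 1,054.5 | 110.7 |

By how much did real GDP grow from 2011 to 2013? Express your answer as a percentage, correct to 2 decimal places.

Real GDP 2011 = 951.1/1.000 = 951.10.
Real GDP 2013 = 1055.0/1.098 = 960.84.
Change = 960.84/951.10 − 1 = 0.0102.

1.02%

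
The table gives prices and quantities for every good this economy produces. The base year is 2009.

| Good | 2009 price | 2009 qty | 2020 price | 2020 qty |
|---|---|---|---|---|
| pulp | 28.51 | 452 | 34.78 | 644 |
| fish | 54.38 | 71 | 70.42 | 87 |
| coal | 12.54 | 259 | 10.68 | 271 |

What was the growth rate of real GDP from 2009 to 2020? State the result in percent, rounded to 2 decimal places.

32.48%

Real GDP 2009 = Nominal GDP 2009 = 28.51·452 + 54.38·71 + 12.54·259 = 19995.36.
Real GDP 2020 (at 2009 prices) = 28.51·644 + 54.38·87 + 12.54·271 = 26489.84.
Real growth = 26489.84/19995.36 − 1 = 0.3248.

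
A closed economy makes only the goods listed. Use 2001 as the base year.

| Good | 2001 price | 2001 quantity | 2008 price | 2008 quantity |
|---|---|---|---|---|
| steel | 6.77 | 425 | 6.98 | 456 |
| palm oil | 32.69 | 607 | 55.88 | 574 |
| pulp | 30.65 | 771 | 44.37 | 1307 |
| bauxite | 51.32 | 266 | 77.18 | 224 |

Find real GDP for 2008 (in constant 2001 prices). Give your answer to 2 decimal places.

73406.41

Real GDP 2008 = Σ (p_2001 × q_2008) = 6.77·456 + 32.69·574 + 30.65·1307 + 51.32·224 = 73406.41.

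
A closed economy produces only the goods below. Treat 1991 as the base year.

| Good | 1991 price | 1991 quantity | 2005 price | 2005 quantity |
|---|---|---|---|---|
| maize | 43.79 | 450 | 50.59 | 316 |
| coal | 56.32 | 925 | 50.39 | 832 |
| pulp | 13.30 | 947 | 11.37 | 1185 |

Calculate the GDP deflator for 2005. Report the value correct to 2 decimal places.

93.37

Nominal GDP 2005 = 50.59·316 + 50.39·832 + 11.37·1185 = 71384.37.
Real GDP 2005 (at 1991 prices) = 43.79·316 + 56.32·832 + 13.30·1185 = 76456.38.
Deflator = Nominal/Real × 100 = 71384.37/76456.38 × 100 = 93.366.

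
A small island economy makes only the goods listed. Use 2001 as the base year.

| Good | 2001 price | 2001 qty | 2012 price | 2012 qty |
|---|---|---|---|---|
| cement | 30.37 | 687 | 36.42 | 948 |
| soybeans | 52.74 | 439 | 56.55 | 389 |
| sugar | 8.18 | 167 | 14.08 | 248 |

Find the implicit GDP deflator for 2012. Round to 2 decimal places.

116.91

Nominal GDP 2012 = 36.42·948 + 56.55·389 + 14.08·248 = 60015.95.
Real GDP 2012 (at 2001 prices) = 30.37·948 + 52.74·389 + 8.18·248 = 51335.26.
Deflator = Nominal/Real × 100 = 60015.95/51335.26 × 100 = 116.910.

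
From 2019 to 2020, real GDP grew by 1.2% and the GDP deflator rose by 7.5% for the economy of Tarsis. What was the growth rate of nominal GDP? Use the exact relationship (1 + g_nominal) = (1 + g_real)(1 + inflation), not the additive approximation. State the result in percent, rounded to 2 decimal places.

(1 + g_nom) = (1 + g_real)(1 + π) = 1.0120 × 1.0750 = 1.08790.

8.79%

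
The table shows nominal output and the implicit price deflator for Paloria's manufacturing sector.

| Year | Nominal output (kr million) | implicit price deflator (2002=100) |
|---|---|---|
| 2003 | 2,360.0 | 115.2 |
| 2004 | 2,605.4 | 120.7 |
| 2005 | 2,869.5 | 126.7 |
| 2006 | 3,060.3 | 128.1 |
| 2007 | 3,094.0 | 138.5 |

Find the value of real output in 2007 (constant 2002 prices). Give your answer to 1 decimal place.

kr 2,233.9 million

Real output 2007 = 3094.0 / 1.385 = 2233.94.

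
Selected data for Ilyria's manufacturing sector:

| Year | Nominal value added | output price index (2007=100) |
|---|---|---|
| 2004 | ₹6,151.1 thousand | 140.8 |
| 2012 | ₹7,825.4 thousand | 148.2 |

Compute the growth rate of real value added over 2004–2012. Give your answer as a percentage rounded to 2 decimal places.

20.87%

Deflate each year: 2004 → 6151.1/1.408 = 4368.68; 2012 → 7825.4/1.482 = 5280.30.
So real value added changed by 5280.30/4368.68 − 1 = 0.2087, i.e. 20.87%.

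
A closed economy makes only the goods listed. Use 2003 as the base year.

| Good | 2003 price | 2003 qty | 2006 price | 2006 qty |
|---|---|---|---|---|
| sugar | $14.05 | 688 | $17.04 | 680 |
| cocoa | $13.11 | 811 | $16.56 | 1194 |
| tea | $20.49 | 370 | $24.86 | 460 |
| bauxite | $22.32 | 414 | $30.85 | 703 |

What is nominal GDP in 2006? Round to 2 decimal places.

Nominal GDP 2006 = Σ (p_2006 × q_2006) = 17.04·680 + 16.56·1194 + 24.86·460 + 30.85·703 = 64482.99.

$64482.99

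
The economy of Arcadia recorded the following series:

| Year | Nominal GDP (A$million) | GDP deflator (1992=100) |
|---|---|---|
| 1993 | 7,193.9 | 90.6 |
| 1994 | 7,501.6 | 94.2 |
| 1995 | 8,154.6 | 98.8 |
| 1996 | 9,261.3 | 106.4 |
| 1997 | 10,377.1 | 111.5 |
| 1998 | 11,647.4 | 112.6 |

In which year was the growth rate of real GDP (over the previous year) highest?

1994: real = 7501.6/0.942 = 7963.48; growth vs 1993 (7940.29) = 0.29%.
1995: real = 8154.6/0.988 = 8253.64; growth vs 1994 (7963.48) = 3.64%.
1996: real = 9261.3/1.064 = 8704.23; growth vs 1995 (8253.64) = 5.46%.
1997: real = 10377.1/1.115 = 9306.82; growth vs 1996 (8704.23) = 6.92%.
1998: real = 11647.4/1.126 = 10344.05; growth vs 1997 (9306.82) = 11.14%.

1998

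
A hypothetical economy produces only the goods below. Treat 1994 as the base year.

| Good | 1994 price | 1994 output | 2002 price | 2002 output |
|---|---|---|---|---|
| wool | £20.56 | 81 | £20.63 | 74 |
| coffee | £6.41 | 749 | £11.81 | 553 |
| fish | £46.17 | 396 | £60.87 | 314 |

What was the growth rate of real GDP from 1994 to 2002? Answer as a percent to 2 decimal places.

Real GDP 1994 = Nominal GDP 1994 = 20.56·81 + 6.41·749 + 46.17·396 = 24749.77.
Real GDP 2002 (at 1994 prices) = 20.56·74 + 6.41·553 + 46.17·314 = 19563.55.
Real growth = 19563.55/24749.77 − 1 = -0.2095.

-20.95%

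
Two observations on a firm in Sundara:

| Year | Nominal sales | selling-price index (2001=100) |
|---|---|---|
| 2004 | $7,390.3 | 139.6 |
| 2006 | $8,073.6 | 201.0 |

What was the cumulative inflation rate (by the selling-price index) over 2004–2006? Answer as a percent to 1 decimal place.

44.0%

Price-level change = 201.0 / 139.6 − 1 = 0.4398.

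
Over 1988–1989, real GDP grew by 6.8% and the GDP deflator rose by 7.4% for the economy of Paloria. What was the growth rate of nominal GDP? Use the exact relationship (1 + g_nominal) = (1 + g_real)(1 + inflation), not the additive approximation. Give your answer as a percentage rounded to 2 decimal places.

(1 + g_nom) = (1 + g_real)(1 + π) = 1.0680 × 1.0740 = 1.14703.

14.70%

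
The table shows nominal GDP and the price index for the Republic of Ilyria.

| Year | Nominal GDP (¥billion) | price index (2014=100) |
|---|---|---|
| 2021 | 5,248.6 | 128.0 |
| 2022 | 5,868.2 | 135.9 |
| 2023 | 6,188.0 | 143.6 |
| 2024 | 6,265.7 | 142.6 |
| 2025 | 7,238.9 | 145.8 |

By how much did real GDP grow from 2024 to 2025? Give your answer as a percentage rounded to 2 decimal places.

13.00%

Real GDP 2024 = 6265.7/1.426 = 4393.90.
Real GDP 2025 = 7238.9/1.458 = 4964.95.
Change = 4964.95/4393.90 − 1 = 0.1300.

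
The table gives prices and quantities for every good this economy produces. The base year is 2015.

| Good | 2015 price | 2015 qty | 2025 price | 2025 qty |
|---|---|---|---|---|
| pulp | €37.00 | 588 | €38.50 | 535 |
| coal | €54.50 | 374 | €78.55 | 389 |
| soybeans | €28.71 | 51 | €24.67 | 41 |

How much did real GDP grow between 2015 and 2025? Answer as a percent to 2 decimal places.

-3.28%

Real GDP 2015 = Nominal GDP 2015 = 37.00·588 + 54.50·374 + 28.71·51 = 43603.21.
Real GDP 2025 (at 2015 prices) = 37.00·535 + 54.50·389 + 28.71·41 = 42172.61.
Real growth = 42172.61/43603.21 − 1 = -0.0328.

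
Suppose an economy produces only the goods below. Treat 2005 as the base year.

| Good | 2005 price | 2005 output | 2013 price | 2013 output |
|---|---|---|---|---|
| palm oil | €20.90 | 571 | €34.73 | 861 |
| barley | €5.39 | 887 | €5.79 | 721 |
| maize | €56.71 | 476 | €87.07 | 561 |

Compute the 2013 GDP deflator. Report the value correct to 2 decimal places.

Nominal GDP 2013 = 34.73·861 + 5.79·721 + 87.07·561 = 82923.39.
Real GDP 2013 (at 2005 prices) = 20.90·861 + 5.39·721 + 56.71·561 = 53695.40.
Deflator = Nominal/Real × 100 = 82923.39/53695.40 × 100 = 154.433.

154.43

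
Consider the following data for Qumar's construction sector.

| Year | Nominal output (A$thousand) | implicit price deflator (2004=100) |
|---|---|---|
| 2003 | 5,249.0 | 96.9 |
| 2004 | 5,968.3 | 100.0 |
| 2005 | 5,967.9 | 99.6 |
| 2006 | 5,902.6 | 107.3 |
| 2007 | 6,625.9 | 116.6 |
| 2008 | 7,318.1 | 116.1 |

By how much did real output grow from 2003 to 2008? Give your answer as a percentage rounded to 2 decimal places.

16.36%

Real output 2003 = 5249.0/0.969 = 5416.92.
Real output 2008 = 7318.1/1.161 = 6303.27.
Change = 6303.27/5416.92 − 1 = 0.1636.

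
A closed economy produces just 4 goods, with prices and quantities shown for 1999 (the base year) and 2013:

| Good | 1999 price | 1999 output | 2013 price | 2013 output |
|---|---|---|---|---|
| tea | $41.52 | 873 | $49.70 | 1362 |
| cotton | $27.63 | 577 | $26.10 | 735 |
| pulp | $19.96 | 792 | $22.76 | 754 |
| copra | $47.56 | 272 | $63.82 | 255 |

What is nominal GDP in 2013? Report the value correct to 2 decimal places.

Nominal GDP 2013 = Σ (p_2013 × q_2013) = 49.70·1362 + 26.10·735 + 22.76·754 + 63.82·255 = 120310.04.

$120310.04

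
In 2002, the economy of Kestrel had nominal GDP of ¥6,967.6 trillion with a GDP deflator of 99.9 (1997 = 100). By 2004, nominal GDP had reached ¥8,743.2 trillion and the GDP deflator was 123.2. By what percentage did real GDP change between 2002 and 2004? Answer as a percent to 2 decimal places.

Deflate each year: 2002 → 6967.6/0.999 = 6974.57; 2004 → 8743.2/1.232 = 7096.75.
So real GDP changed by 7096.75/6974.57 − 1 = 0.0175, i.e. 1.75%.

1.75%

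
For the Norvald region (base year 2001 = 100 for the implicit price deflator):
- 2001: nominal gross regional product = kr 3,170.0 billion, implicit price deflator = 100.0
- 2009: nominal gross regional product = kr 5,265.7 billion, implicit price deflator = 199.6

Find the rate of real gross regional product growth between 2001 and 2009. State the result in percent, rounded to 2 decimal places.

-16.78%

Real gross regional product 2001 = 3170.0 / 1.000 = 3170.00.
Real gross regional product 2009 = 5265.7 / 1.996 = 2638.13.
Real growth = 2638.13 / 3170.00 − 1 = -0.1678.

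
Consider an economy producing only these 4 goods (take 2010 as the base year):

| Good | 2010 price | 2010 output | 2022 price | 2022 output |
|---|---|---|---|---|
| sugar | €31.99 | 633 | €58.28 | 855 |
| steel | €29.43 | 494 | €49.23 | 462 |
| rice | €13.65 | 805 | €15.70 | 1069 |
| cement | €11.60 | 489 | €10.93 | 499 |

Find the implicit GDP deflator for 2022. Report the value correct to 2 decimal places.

154.60

Nominal GDP 2022 = 58.28·855 + 49.23·462 + 15.70·1069 + 10.93·499 = 94811.03.
Real GDP 2022 (at 2010 prices) = 31.99·855 + 29.43·462 + 13.65·1069 + 11.60·499 = 61328.36.
Deflator = Nominal/Real × 100 = 94811.03/61328.36 × 100 = 154.596.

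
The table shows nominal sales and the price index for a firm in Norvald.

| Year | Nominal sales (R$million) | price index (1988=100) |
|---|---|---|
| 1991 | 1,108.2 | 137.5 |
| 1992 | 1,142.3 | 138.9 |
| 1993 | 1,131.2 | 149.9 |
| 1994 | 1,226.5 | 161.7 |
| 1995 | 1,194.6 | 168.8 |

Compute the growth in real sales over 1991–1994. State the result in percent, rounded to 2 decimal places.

-5.89%

Real sales 1991 = 1108.2/1.375 = 805.96.
Real sales 1994 = 1226.5/1.617 = 758.50.
Change = 758.50/805.96 − 1 = -0.0589.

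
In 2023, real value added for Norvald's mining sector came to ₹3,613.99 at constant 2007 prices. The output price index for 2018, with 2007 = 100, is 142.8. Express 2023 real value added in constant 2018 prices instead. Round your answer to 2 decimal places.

Real value added in 2018 prices = Real value added in 2007 prices × (P_2018/P_2007) = 3613.99 × 1.428 = 5160.78.

₹5,160.78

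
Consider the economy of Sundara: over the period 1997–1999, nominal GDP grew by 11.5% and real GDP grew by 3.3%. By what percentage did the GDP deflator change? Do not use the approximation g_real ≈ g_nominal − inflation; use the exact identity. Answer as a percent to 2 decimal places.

(1 + g_nom) = (1 + g_real)(1 + π), so π = 1.1150 / 1.0330 − 1 = 0.07938.

7.94%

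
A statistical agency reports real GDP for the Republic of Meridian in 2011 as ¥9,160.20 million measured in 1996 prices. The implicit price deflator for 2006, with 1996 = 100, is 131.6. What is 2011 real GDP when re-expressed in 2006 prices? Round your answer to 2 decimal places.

¥12,054.82 million

Real GDP in 2006 prices = Real GDP in 1996 prices × (P_2006/P_1996) = 9160.20 × 1.316 = 12054.82.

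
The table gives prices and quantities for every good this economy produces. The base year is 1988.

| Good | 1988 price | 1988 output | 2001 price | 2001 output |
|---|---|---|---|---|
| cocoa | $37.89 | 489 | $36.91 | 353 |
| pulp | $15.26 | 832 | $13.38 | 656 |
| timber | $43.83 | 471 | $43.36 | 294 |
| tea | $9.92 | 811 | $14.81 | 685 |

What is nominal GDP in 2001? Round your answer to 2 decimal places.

$44699.20

Nominal GDP 2001 = Σ (p_2001 × q_2001) = 36.91·353 + 13.38·656 + 43.36·294 + 14.81·685 = 44699.20.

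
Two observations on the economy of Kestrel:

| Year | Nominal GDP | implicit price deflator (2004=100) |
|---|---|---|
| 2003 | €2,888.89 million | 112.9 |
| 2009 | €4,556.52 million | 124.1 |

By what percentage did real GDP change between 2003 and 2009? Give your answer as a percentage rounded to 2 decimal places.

Deflate each year: 2003 → 2888.89/1.129 = 2558.80; 2009 → 4556.52/1.241 = 3671.65.
So real GDP changed by 3671.65/2558.80 − 1 = 0.4349, i.e. 43.49%.

43.49%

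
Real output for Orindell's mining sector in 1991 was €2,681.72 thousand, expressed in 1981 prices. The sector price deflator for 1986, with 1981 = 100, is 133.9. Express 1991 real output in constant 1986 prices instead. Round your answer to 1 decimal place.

Real output in 1986 prices = Real output in 1981 prices × (P_1986/P_1981) = 2681.72 × 1.339 = 3590.82.

€3,590.8 thousand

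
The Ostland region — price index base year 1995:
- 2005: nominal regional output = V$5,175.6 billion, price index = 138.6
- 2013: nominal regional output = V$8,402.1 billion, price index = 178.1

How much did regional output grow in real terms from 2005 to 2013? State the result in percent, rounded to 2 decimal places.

26.34%

Deflate each year: 2005 → 5175.6/1.386 = 3734.20; 2013 → 8402.1/1.781 = 4717.63.
So real regional output changed by 4717.63/3734.20 − 1 = 0.2634, i.e. 26.34%.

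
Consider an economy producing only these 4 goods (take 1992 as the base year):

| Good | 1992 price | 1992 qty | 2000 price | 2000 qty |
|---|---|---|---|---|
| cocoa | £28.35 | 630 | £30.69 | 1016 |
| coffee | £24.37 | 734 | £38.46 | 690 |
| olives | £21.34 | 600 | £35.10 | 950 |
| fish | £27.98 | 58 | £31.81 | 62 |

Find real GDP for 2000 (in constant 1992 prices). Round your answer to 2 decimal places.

Real GDP 2000 = Σ (p_1992 × q_2000) = 28.35·1016 + 24.37·690 + 21.34·950 + 27.98·62 = 67626.66.

£67626.66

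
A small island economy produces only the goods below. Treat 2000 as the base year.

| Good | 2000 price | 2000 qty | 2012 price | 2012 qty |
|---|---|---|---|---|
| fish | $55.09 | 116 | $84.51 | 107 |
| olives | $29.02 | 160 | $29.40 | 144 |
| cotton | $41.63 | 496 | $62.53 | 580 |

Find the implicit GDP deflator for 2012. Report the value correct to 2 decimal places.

Nominal GDP 2012 = 84.51·107 + 29.40·144 + 62.53·580 = 49543.57.
Real GDP 2012 (at 2000 prices) = 55.09·107 + 29.02·144 + 41.63·580 = 34218.91.
Deflator = Nominal/Real × 100 = 49543.57/34218.91 × 100 = 144.784.

144.78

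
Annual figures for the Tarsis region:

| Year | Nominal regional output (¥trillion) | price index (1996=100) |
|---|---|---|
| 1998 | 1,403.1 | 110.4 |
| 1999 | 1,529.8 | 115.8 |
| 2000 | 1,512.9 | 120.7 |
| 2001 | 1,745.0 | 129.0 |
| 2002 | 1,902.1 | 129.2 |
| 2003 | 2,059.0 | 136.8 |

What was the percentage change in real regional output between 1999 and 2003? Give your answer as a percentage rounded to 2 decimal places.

13.93%

Real regional output 1999 = 1529.8/1.158 = 1321.07.
Real regional output 2003 = 2059.0/1.368 = 1505.12.
Change = 1505.12/1321.07 − 1 = 0.1393.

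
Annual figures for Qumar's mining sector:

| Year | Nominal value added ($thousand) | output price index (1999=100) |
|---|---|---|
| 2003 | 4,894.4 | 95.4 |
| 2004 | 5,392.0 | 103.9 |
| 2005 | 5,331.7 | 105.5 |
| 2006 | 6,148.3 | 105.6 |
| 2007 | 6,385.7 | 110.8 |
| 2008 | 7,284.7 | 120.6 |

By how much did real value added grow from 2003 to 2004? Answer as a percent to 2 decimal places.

1.15%

Real value added 2003 = 4894.4/0.954 = 5130.40.
Real value added 2004 = 5392.0/1.039 = 5189.61.
Change = 5189.61/5130.40 − 1 = 0.0115.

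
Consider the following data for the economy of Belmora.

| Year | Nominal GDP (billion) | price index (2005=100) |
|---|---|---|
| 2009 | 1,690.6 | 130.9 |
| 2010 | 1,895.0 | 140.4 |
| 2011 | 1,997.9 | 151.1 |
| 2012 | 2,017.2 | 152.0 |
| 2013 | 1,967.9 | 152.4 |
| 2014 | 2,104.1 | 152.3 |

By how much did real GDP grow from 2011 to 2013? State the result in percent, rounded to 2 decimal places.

-2.34%

Real GDP 2011 = 1997.9/1.511 = 1322.24.
Real GDP 2013 = 1967.9/1.524 = 1291.27.
Change = 1291.27/1322.24 − 1 = -0.0234.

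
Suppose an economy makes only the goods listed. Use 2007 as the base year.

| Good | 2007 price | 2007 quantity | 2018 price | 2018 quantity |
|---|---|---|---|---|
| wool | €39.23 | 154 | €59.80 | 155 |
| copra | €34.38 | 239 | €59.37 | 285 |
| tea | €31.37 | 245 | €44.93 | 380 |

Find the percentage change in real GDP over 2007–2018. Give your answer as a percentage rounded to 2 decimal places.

26.68%

Real GDP 2007 = Nominal GDP 2007 = 39.23·154 + 34.38·239 + 31.37·245 = 21943.89.
Real GDP 2018 (at 2007 prices) = 39.23·155 + 34.38·285 + 31.37·380 = 27799.55.
Real growth = 27799.55/21943.89 − 1 = 0.2668.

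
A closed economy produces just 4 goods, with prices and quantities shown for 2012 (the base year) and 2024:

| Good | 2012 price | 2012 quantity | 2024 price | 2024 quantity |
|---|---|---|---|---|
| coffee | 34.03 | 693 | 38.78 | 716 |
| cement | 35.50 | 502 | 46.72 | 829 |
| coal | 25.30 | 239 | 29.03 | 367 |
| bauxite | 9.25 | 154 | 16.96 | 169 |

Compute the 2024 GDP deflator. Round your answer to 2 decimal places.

123.78

Nominal GDP 2024 = 38.78·716 + 46.72·829 + 29.03·367 + 16.96·169 = 80017.61.
Real GDP 2024 (at 2012 prices) = 34.03·716 + 35.50·829 + 25.30·367 + 9.25·169 = 64643.33.
Deflator = Nominal/Real × 100 = 80017.61/64643.33 × 100 = 123.783.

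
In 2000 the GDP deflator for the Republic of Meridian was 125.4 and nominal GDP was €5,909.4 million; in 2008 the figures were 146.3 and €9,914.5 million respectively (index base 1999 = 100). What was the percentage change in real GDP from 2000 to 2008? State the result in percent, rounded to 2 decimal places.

Deflate each year: 2000 → 5909.4/1.254 = 4712.44; 2008 → 9914.5/1.463 = 6776.83.
So real GDP changed by 6776.83/4712.44 − 1 = 0.4381, i.e. 43.81%.

43.81%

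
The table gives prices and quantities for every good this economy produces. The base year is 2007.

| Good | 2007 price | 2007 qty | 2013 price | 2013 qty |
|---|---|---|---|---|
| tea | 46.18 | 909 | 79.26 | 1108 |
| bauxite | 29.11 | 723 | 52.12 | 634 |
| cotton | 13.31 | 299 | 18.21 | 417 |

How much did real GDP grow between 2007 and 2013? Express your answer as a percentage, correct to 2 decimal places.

12.19%

Real GDP 2007 = Nominal GDP 2007 = 46.18·909 + 29.11·723 + 13.31·299 = 67003.84.
Real GDP 2013 (at 2007 prices) = 46.18·1108 + 29.11·634 + 13.31·417 = 75173.45.
Real growth = 75173.45/67003.84 − 1 = 0.1219.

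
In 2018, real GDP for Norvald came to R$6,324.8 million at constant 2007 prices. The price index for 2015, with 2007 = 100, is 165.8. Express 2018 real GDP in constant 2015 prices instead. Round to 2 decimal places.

Real GDP in 2015 prices = Real GDP in 2007 prices × (P_2015/P_2007) = 6324.8 × 1.658 = 10486.52.

R$10,486.52 million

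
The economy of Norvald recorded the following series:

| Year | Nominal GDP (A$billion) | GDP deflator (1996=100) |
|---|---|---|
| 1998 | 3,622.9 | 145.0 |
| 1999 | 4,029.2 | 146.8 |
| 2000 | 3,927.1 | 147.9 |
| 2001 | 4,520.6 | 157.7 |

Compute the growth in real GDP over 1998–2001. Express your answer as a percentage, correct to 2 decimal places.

Real GDP 1998 = 3622.9/1.450 = 2498.55.
Real GDP 2001 = 4520.6/1.577 = 2866.58.
Change = 2866.58/2498.55 − 1 = 0.1473.

14.73%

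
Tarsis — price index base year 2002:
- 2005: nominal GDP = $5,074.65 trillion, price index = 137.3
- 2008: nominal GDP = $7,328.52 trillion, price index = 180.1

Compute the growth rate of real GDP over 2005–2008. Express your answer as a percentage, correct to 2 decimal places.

Deflate each year: 2005 → 5074.65/1.373 = 3696.03; 2008 → 7328.52/1.801 = 4069.14.
So real GDP changed by 4069.14/3696.03 − 1 = 0.1009, i.e. 10.09%.

10.09%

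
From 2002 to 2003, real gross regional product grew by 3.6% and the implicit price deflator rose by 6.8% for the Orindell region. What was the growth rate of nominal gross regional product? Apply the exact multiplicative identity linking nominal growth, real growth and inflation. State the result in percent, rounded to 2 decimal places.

(1 + g_nom) = (1 + g_real)(1 + π) = 1.0360 × 1.0680 = 1.10645.

10.64%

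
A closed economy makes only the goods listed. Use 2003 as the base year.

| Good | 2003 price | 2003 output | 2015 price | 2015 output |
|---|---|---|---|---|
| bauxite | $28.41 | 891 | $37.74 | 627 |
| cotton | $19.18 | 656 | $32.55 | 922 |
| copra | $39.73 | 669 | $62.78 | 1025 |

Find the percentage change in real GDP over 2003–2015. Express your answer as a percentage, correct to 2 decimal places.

18.22%

Real GDP 2003 = Nominal GDP 2003 = 28.41·891 + 19.18·656 + 39.73·669 = 64474.76.
Real GDP 2015 (at 2003 prices) = 28.41·627 + 19.18·922 + 39.73·1025 = 76220.28.
Real growth = 76220.28/64474.76 − 1 = 0.1822.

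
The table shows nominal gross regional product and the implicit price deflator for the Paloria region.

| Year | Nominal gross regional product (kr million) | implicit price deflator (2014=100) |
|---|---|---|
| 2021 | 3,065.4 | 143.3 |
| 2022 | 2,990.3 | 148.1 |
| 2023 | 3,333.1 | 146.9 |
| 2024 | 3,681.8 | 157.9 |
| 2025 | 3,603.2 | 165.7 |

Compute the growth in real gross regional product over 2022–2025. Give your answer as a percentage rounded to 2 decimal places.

Real gross regional product 2022 = 2990.3/1.481 = 2019.11.
Real gross regional product 2025 = 3603.2/1.657 = 2174.53.
Change = 2174.53/2019.11 − 1 = 0.0770.

7.70%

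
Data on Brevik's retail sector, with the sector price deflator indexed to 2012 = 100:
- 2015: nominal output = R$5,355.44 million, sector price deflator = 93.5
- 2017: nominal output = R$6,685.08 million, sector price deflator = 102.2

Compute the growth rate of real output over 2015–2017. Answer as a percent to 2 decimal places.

14.20%

Real output 2015 = 5355.44 / 0.935 = 5727.74.
Real output 2017 = 6685.08 / 1.022 = 6541.17.
Real growth = 6541.17 / 5727.74 − 1 = 0.1420.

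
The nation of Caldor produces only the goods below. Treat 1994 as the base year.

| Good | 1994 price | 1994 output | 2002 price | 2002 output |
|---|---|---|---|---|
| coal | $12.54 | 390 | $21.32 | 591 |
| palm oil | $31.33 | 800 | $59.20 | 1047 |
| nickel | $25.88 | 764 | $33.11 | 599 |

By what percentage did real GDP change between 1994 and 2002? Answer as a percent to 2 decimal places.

12.04%

Real GDP 1994 = Nominal GDP 1994 = 12.54·390 + 31.33·800 + 25.88·764 = 49726.92.
Real GDP 2002 (at 1994 prices) = 12.54·591 + 31.33·1047 + 25.88·599 = 55715.77.
Real growth = 55715.77/49726.92 − 1 = 0.1204.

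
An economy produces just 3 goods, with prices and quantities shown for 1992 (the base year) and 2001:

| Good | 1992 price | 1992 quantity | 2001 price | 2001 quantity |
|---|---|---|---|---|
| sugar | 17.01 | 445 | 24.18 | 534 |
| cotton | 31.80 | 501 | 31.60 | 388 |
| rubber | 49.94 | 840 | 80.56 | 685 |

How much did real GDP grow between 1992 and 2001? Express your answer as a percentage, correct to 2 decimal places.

Real GDP 1992 = Nominal GDP 1992 = 17.01·445 + 31.80·501 + 49.94·840 = 65450.85.
Real GDP 2001 (at 1992 prices) = 17.01·534 + 31.80·388 + 49.94·685 = 55630.64.
Real growth = 55630.64/65450.85 − 1 = -0.1500.

-15.00%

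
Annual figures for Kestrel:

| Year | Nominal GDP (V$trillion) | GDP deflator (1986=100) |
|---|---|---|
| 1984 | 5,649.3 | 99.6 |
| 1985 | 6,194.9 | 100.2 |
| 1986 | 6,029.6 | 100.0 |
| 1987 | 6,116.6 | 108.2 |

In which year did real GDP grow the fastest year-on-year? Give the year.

1985

1985: real = 6194.9/1.002 = 6182.53; growth vs 1984 (5671.99) = 9.00%.
1986: real = 6029.6/1.000 = 6029.60; growth vs 1985 (6182.53) = -2.47%.
1987: real = 6116.6/1.082 = 5653.05; growth vs 1986 (6029.60) = -6.25%.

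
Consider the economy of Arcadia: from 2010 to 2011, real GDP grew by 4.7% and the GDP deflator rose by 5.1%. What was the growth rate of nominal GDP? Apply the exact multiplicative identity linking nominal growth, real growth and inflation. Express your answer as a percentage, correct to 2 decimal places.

(1 + g_nom) = (1 + g_real)(1 + π) = 1.0470 × 1.0510 = 1.10040.

10.04%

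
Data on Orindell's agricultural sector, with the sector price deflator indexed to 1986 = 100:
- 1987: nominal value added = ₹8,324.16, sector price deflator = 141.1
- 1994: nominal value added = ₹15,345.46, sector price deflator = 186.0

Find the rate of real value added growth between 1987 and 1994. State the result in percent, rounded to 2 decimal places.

Real value added 1987 = 8324.16 / 1.411 = 5899.48.
Real value added 1994 = 15345.46 / 1.860 = 8250.25.
Real growth = 8250.25 / 5899.48 − 1 = 0.3985.

39.85%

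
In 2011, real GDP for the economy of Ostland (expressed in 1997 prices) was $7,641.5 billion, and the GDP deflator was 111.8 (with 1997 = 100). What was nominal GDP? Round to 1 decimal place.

$8,543.2 billion

Nominal GDP = Real × (GDP deflator/100) = 7641.5 × 1.118 = 8543.20.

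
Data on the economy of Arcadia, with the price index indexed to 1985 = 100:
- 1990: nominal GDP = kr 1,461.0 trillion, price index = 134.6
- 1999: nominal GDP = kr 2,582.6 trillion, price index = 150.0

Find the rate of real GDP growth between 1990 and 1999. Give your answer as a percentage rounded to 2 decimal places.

58.62%

Deflate each year: 1990 → 1461.0/1.346 = 1085.44; 1999 → 2582.6/1.500 = 1721.73.
So real GDP changed by 1721.73/1085.44 − 1 = 0.5862, i.e. 58.62%.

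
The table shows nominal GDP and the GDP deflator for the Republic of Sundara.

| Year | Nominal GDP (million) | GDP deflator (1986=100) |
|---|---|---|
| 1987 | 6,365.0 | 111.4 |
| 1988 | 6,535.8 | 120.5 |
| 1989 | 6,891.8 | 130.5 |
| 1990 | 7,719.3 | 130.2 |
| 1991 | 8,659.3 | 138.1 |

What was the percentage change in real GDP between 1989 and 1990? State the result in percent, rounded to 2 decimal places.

12.27%

Real GDP 1989 = 6891.8/1.305 = 5281.07.
Real GDP 1990 = 7719.3/1.302 = 5928.80.
Change = 5928.80/5281.07 − 1 = 0.1227.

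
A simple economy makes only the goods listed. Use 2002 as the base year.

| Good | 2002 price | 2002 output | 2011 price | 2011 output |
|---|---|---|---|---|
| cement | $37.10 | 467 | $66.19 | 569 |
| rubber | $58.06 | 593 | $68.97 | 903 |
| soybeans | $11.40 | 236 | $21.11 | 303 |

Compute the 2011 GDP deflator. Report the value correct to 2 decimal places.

Nominal GDP 2011 = 66.19·569 + 68.97·903 + 21.11·303 = 106338.35.
Real GDP 2011 (at 2002 prices) = 37.10·569 + 58.06·903 + 11.40·303 = 76992.28.
Deflator = Nominal/Real × 100 = 106338.35/76992.28 × 100 = 138.116.

138.12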